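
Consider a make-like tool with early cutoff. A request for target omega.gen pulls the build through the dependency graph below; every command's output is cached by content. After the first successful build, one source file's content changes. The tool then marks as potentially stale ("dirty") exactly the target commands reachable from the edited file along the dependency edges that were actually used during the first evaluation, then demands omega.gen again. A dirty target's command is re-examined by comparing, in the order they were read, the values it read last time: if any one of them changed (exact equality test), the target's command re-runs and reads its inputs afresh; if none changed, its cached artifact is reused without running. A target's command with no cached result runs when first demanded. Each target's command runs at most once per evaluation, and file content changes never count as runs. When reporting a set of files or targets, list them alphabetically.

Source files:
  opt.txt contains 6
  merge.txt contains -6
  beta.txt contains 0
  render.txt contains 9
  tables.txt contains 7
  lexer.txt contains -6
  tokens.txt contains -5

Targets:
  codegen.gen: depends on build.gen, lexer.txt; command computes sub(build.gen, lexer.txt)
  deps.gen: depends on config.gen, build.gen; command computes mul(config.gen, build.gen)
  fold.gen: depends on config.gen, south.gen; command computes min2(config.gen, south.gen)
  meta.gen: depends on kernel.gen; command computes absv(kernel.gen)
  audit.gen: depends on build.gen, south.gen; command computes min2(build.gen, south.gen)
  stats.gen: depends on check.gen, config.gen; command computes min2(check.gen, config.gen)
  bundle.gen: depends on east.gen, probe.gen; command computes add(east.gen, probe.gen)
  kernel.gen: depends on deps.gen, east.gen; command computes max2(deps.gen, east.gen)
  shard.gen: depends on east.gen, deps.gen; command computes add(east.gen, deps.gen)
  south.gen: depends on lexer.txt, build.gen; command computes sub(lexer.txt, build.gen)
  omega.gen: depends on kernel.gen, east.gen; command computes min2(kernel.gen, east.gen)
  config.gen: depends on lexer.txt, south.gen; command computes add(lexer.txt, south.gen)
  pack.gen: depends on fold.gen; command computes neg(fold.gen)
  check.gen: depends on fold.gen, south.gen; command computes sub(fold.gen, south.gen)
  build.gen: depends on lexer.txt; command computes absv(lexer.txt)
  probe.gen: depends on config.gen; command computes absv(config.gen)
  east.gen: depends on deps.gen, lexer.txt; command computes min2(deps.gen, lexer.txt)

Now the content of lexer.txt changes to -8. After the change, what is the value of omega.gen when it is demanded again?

Demanding omega.gen again yields -192.

First demand of the output computes:
  build.gen = absv(-6) = 6
  south.gen = sub(-6, 6) = -12
  config.gen = add(-6, -12) = -18
  deps.gen = mul(-18, 6) = -108
  east.gen = min2(-108, -6) = -108
  kernel.gen = max2(-108, -108) = -108
  omega.gen = min2(-108, -108) = -108

After the edit, cleaning proceeds:
  build.gen: a read changed (lexer.txt -6->-8) — executes, giving 8.
  south.gen: a read changed (lexer.txt -6->-8; build.gen 6->8) — executes, giving -16.
  config.gen: a read changed (lexer.txt -6->-8; south.gen -12->-16) — executes, giving -24.
  deps.gen: a read changed (config.gen -18->-24; build.gen 6->8) — executes, giving -192.
  east.gen: a read changed (deps.gen -108->-192; lexer.txt -6->-8) — executes, giving -192.
  kernel.gen: a read changed (deps.gen -108->-192; east.gen -108->-192) — executes, giving -192.
  omega.gen: a read changed (kernel.gen -108->-192; east.gen -108->-192) — executes, giving -192.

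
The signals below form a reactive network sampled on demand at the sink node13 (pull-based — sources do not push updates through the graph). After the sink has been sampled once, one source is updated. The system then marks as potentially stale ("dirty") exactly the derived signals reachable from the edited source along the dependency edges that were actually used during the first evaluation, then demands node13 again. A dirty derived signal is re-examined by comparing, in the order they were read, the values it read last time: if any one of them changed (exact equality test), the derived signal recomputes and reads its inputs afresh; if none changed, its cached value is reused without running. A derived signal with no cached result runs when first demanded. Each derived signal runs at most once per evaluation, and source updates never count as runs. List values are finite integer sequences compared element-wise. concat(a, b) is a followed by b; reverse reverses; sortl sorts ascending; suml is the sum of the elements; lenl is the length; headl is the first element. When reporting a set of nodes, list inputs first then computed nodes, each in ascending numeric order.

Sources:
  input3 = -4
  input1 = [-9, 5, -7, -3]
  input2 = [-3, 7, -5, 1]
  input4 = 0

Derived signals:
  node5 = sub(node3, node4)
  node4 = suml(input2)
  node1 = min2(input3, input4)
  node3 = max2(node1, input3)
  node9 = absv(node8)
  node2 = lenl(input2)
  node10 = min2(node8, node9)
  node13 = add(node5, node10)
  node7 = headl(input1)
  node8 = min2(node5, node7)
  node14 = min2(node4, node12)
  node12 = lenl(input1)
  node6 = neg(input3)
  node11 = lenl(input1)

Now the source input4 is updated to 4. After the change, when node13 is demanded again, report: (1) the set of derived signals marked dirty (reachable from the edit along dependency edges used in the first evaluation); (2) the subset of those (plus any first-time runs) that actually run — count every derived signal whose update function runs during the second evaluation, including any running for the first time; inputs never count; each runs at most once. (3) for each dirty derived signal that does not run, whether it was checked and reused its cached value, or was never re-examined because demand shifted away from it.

Initial pass — values computed on the first demand:
  node1 = min2(-4, 0) = -4
  node3 = max2(-4, -4) = -4
  node4 = suml([-3, 7, -5, 1]) = 0
  node5 = sub(-4, 0) = -4
  node7 = headl([-9, 5, -7, -3]) = -9
  node8 = min2(-4, -9) = -9
  node9 = absv(-9) = 9
  node10 = min2(-9, 9) = -9
  node13 = add(-4, -9) = -13

Second demand — change propagation:
  node1: re-runs because input4 0->4; new result -4 (unchanged).
  node3: re-examined; everything it read last time is the same (node1 unchanged, input3 unchanged) — cache -4 kept, no run.
  node5: re-examined; everything it read last time is the same (node3 unchanged, node4 unchanged) — cache -4 kept, no run.
  node8: re-examined; everything it read last time is the same (node5 unchanged, node7 unchanged) — cache -9 kept, no run.
  node9: re-examined; everything it read last time is the same (node8 unchanged) — cache 9 kept, no run.
  node10: re-examined; everything it read last time is the same (node8 unchanged, node9 unchanged) — cache -9 kept, no run.
  node13: re-examined; everything it read last time is the same (node5 unchanged, node10 unchanged) — cache -13 kept, no run.

The important point: node1 recomputes to an identical value, and the output ends up unchanged.

Dirty set: node1, node3, node5, node8, node9, node10, node13.
Run set: node1 (1 run).
Re-examined without running (cache reused): node3, node5, node8, node9, node10, node13.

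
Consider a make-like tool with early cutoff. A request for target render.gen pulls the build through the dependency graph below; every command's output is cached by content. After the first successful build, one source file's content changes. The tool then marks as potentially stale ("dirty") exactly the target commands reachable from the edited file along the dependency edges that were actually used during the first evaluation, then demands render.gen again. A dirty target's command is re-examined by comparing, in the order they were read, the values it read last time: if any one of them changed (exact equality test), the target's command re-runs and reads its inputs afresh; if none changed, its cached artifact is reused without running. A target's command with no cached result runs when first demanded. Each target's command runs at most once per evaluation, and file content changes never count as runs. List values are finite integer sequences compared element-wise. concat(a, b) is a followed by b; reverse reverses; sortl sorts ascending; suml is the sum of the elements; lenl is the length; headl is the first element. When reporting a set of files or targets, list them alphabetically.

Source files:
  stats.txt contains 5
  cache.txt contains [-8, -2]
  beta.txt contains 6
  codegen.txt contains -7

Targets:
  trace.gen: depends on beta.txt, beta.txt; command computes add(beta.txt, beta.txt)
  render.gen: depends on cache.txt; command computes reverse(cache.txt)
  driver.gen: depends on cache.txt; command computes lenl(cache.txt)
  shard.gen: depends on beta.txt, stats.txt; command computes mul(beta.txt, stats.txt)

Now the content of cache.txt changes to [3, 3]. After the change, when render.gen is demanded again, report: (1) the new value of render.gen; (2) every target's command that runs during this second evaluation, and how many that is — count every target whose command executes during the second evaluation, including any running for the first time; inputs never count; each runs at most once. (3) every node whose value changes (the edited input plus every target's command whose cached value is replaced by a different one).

Demanding render.gen again yields [3, 3].
1 target commands run: render.gen.
The nodes whose values change: cache.txt, render.gen.

First demand of the output computes:
  render.gen = reverse([-8, -2]) = [-2, -8]

After the edit, cleaning proceeds:
  render.gen: a read changed (cache.txt [-8, -2]->[3, 3]) — executes, giving [3, 3].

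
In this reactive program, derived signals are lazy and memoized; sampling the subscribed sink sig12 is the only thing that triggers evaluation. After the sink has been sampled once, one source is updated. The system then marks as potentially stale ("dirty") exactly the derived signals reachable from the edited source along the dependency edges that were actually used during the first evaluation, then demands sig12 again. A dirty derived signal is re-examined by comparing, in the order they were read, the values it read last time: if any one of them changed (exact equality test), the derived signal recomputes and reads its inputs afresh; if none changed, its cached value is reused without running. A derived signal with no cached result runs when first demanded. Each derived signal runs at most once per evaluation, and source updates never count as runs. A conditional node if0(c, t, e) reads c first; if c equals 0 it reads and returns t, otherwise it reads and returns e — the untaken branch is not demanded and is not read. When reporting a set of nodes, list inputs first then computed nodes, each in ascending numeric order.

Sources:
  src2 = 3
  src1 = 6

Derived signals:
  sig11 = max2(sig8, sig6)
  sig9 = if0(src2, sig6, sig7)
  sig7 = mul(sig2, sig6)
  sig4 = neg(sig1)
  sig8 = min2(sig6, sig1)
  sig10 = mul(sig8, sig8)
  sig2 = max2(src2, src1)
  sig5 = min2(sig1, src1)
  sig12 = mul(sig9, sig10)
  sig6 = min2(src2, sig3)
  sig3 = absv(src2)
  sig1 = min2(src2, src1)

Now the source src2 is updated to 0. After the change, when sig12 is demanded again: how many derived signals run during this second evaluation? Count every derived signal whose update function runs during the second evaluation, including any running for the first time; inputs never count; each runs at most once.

7 derived signals run: sig1, sig3, sig6, sig8, sig9, sig10, sig12.
Note the branch switch — demand abandons sig2, sig7, which are never re-examined.

First demand of the output computes:
  sig1 = min2(3, 6) = 3
  sig2 = max2(3, 6) = 6
  sig3 = absv(3) = 3
  sig6 = min2(3, 3) = 3
  sig7 = mul(6, 3) = 18
  sig8 = min2(3, 3) = 3
  sig9 = if0(src2=3 -> else branch sig7) = 18
  sig10 = mul(3, 3) = 9
  sig12 = mul(18, 9) = 162

After the edit, cleaning proceeds:
  sig1: a read changed (src2 3->0) — executes, giving 0.
  sig2: stays stale; no demand reaches it after the flip.
  sig3: a read changed (src2 3->0) — executes, giving 0.
  sig6: a read changed (src2 3->0; sig3 3->0) — executes, giving 0.
  sig7: stays stale; no demand reaches it after the flip.
  sig8: a read changed (sig6 3->0; sig1 3->0) — executes, giving 0.
  sig9: a read changed (src2 3->0) — executes, giving 0.
  sig10: a read changed (sig8 3->0; sig8 3->0) — executes, giving 0.
  sig12: a read changed (sig9 18->0; sig10 9->0) — executes, giving 0.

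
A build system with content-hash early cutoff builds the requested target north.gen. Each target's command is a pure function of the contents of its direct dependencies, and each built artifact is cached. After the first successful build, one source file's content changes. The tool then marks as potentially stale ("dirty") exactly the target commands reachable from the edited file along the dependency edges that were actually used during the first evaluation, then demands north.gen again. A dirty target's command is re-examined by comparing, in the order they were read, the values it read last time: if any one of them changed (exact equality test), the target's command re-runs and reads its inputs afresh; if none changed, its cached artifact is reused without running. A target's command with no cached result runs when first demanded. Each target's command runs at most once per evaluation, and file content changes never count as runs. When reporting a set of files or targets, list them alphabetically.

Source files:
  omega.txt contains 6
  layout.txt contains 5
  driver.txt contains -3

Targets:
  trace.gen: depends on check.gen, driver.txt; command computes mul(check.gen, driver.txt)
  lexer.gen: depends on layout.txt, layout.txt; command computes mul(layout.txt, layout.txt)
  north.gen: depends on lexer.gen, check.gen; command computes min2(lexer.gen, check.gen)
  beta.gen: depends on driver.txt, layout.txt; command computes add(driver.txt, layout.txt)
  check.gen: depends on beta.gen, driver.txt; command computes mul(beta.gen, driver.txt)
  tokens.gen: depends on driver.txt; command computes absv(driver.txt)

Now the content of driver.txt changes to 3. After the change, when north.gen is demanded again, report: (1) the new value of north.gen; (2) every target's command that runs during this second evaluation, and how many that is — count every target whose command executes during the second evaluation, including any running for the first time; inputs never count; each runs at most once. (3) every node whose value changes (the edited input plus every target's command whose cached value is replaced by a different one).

First evaluation (everything demanded from the output):
  beta.gen = add(-3, 5) = 2
  check.gen = mul(2, -3) = -6
  lexer.gen = mul(5, 5) = 25
  north.gen = min2(25, -6) = -6

Propagation after the edit:
  beta.gen: runs — driver.txt -3->3; result 8.
  check.gen: runs — beta.gen 2->8; driver.txt -3->3; result 24.
  north.gen: runs — check.gen -6->24; result 24.

New value of north.gen: 24.
Target commands that run: beta.gen, check.gen, north.gen — 3 in total.
Values that change: beta.gen, check.gen, driver.txt, north.gen.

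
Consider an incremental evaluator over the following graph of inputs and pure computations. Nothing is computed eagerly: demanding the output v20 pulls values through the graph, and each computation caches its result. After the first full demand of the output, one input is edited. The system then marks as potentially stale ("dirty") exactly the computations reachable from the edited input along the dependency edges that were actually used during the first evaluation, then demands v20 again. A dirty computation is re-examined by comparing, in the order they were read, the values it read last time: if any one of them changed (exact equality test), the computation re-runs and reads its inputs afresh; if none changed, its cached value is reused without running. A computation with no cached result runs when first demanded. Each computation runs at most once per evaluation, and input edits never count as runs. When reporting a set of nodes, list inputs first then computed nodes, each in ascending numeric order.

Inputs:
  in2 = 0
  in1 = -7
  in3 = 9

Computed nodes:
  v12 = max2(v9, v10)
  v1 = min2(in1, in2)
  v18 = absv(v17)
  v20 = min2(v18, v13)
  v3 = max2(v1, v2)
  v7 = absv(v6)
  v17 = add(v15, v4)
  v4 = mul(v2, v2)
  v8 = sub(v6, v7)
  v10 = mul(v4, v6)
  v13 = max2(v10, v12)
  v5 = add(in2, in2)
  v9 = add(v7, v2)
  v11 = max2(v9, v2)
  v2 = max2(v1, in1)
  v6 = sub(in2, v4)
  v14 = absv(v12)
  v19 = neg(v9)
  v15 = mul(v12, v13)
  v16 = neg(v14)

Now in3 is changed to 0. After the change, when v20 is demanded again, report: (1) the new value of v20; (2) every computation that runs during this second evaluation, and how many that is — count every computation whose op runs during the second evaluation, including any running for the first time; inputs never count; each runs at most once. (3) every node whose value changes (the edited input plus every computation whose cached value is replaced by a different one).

v20 now evaluates to 42.
Run set: none (0 run).
Changed values: in3.
The important point: nothing the output needs ever reads in3, so the edit is invisible to it.

Initial pass — values computed on the first demand:
  v1 = min2(-7, 0) = -7
  v2 = max2(-7, -7) = -7
  v4 = mul(-7, -7) = 49
  v6 = sub(0, 49) = -49
  v7 = absv(-49) = 49
  v9 = add(49, -7) = 42
  v10 = mul(49, -49) = -2401
  v12 = max2(42, -2401) = 42
  v13 = max2(-2401, 42) = 42
  v15 = mul(42, 42) = 1764
  v17 = add(1764, 49) = 1813
  v18 = absv(1813) = 1813
  v20 = min2(1813, 42) = 42

Second demand — change propagation:
  no demanded computation ever read in3, so the edit dirties nothing and nothing runs.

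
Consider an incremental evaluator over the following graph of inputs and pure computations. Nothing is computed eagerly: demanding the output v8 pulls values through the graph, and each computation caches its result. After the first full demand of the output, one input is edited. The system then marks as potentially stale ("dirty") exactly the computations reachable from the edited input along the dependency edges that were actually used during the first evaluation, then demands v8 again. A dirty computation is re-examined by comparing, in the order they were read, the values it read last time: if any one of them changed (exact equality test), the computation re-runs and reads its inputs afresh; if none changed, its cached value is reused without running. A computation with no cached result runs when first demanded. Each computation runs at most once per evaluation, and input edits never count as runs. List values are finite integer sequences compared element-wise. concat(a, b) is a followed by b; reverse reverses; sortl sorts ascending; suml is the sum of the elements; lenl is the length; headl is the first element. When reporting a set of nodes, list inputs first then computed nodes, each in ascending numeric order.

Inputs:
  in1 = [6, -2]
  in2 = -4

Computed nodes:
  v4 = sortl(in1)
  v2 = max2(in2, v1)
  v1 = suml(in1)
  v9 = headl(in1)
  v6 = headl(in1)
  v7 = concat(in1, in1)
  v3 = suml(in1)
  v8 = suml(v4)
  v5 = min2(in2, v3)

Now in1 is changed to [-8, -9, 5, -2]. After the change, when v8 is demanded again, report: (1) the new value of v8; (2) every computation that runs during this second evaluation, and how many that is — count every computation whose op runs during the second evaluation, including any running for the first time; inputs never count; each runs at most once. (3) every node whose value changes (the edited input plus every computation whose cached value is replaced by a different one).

v8 now evaluates to -14.
Run set: v4, v8 (2 run).
Changed values: in1, v4, v8.

Initial pass — values computed on the first demand:
  v4 = sortl([6, -2]) = [-2, 6]
  v8 = suml([-2, 6]) = 4

Second demand — change propagation:
  v4: re-runs because in1 [6, -2]->[-8, -9, 5, -2]; new result [-9, -8, -2, 5].
  v8: re-runs because v4 [-2, 6]->[-9, -8, -2, 5]; new result -14.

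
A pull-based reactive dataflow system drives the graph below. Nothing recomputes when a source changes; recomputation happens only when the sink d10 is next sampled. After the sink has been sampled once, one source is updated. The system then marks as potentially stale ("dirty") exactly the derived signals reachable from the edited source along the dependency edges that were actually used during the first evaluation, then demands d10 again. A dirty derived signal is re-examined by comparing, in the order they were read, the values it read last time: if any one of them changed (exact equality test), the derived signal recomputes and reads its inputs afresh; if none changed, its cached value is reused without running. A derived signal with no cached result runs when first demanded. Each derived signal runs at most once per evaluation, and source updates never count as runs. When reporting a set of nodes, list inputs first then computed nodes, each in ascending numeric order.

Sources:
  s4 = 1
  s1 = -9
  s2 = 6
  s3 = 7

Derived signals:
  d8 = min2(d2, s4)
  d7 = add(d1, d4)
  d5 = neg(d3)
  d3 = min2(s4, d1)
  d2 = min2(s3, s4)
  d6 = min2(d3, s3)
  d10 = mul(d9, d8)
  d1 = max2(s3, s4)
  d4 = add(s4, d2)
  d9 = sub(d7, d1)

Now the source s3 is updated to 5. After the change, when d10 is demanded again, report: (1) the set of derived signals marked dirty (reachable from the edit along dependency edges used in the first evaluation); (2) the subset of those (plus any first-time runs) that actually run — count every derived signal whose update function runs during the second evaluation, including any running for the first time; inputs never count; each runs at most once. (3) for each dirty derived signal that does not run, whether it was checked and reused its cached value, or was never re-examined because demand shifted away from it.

Marked dirty: d1, d2, d4, d7, d8, d9, d10.
Derived signals that run: d1, d2, d7, d9 — 4 in total.
Checked but reused from cache: d4, d8, d10.
Key observation: the cutoff stops propagation at d4 — its inputs' values are unchanged, so it reuses its cache.

First evaluation (everything demanded from the output):
  d1 = max2(7, 1) = 7
  d2 = min2(7, 1) = 1
  d4 = add(1, 1) = 2
  d7 = add(7, 2) = 9
  d8 = min2(1, 1) = 1
  d9 = sub(9, 7) = 2
  d10 = mul(2, 1) = 2

Propagation after the edit:
  d1: runs — s3 7->5; result 5.
  d2: runs — s3 7->5; result 1 (same value as before).
  d4: checked — values it read are unchanged (s4 unchanged, d2 unchanged); reused cached 2 without running.
  d7: runs — d1 7->5; result 7.
  d8: checked — values it read are unchanged (d2 unchanged, s4 unchanged); reused cached 1 without running.
  d9: runs — d7 9->7; d1 7->5; result 2 (same value as before).
  d10: checked — values it read are unchanged (d9 unchanged, d8 unchanged); reused cached 2 without running.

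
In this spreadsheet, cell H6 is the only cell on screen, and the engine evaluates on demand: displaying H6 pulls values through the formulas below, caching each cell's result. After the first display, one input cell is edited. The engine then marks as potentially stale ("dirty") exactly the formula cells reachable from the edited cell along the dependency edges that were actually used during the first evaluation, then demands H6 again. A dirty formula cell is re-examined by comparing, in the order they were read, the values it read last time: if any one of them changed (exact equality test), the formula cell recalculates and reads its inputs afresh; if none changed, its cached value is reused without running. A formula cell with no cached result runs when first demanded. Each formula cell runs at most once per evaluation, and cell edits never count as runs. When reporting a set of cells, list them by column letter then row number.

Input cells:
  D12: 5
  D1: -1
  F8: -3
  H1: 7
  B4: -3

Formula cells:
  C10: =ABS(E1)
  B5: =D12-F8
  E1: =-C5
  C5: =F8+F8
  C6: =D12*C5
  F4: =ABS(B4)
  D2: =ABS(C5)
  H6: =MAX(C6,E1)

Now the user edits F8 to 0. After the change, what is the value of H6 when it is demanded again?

Initial pass — values computed on the first demand:
  C5 = -3 + -3 = -6
  C6 = 5 * -6 = -30
  E1 = -(-6) = 6
  H6 = MAX(-30, 6) = 6

Second demand — change propagation:
  C5: re-runs because F8 -3->0; F8 -3->0; new result 0.
  C6: re-runs because C5 -6->0; new result 0.
  E1: re-runs because C5 -6->0; new result 0.
  H6: re-runs because C6 -30->0; E1 6->0; new result 0.

H6 now evaluates to 0.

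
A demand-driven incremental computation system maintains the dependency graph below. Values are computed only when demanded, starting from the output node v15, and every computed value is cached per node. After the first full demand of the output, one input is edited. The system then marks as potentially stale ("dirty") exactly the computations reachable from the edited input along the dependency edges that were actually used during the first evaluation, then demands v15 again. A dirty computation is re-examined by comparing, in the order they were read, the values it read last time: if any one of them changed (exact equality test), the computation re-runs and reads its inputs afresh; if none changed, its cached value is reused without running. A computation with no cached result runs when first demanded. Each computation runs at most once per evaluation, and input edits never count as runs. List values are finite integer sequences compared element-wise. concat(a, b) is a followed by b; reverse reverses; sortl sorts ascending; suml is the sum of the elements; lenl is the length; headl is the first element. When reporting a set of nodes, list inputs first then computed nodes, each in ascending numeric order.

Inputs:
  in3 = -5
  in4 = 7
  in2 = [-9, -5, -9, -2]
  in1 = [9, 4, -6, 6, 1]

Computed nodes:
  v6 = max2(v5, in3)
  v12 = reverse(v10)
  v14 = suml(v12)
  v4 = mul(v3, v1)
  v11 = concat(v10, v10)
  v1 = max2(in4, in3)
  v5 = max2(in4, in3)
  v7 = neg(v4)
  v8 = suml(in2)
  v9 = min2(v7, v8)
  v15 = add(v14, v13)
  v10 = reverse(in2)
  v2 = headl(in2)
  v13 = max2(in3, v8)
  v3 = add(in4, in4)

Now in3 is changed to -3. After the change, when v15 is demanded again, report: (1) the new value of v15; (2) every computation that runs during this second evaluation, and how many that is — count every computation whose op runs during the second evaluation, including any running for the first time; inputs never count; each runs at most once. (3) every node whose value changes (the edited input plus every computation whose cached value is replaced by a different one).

First evaluation (everything demanded from the output):
  v8 = suml([-9, -5, -9, -2]) = -25
  v10 = reverse([-9, -5, -9, -2]) = [-2, -9, -5, -9]
  v12 = reverse([-2, -9, -5, -9]) = [-9, -5, -9, -2]
  v13 = max2(-5, -25) = -5
  v14 = suml([-9, -5, -9, -2]) = -25
  v15 = add(-25, -5) = -30

Propagation after the edit:
  v13: runs — in3 -5->-3; result -3.
  v15: runs — v13 -5->-3; result -28.

New value of v15: -28.
Computations that run: v13, v15 — 2 in total.
Values that change: in3, v13, v15.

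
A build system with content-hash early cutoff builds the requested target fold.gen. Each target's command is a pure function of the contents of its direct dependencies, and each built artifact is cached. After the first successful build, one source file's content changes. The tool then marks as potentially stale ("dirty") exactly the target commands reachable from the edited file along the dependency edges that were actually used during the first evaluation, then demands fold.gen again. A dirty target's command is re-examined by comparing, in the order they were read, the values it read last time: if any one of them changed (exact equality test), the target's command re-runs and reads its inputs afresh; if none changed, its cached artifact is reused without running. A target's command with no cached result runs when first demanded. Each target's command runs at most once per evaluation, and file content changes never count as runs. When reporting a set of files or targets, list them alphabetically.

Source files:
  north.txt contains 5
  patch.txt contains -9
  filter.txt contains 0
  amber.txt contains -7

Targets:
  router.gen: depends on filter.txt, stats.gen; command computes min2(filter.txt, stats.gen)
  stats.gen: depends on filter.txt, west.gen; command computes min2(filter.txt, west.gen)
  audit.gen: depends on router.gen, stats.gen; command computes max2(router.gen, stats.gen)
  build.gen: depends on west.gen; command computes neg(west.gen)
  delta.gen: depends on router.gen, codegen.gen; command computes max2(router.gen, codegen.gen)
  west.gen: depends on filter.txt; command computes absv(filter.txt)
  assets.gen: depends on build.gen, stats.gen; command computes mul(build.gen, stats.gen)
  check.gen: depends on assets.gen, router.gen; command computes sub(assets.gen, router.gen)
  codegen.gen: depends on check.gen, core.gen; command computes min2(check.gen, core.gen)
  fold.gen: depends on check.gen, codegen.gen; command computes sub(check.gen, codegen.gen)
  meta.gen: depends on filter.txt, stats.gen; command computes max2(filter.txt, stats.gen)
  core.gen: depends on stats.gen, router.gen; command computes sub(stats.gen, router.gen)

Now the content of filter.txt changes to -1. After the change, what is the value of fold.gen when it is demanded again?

First evaluation (everything demanded from the output):
  west.gen = absv(0) = 0
  build.gen = neg(0) = 0
  stats.gen = min2(0, 0) = 0
  assets.gen = mul(0, 0) = 0
  router.gen = min2(0, 0) = 0
  check.gen = sub(0, 0) = 0
  core.gen = sub(0, 0) = 0
  codegen.gen = min2(0, 0) = 0
  fold.gen = sub(0, 0) = 0

Propagation after the edit:
  west.gen: runs — filter.txt 0->-1; result 1.
  build.gen: runs — west.gen 0->1; result -1.
  stats.gen: runs — filter.txt 0->-1; west.gen 0->1; result -1.
  assets.gen: runs — build.gen 0->-1; stats.gen 0->-1; result 1.
  router.gen: runs — filter.txt 0->-1; stats.gen 0->-1; result -1.
  check.gen: runs — assets.gen 0->1; router.gen 0->-1; result 2.
  core.gen: runs — stats.gen 0->-1; router.gen 0->-1; result 0 (same value as before).
  codegen.gen: runs — check.gen 0->2; result 0 (same value as before).
  fold.gen: runs — check.gen 0->2; result 2.

New value of fold.gen: 2.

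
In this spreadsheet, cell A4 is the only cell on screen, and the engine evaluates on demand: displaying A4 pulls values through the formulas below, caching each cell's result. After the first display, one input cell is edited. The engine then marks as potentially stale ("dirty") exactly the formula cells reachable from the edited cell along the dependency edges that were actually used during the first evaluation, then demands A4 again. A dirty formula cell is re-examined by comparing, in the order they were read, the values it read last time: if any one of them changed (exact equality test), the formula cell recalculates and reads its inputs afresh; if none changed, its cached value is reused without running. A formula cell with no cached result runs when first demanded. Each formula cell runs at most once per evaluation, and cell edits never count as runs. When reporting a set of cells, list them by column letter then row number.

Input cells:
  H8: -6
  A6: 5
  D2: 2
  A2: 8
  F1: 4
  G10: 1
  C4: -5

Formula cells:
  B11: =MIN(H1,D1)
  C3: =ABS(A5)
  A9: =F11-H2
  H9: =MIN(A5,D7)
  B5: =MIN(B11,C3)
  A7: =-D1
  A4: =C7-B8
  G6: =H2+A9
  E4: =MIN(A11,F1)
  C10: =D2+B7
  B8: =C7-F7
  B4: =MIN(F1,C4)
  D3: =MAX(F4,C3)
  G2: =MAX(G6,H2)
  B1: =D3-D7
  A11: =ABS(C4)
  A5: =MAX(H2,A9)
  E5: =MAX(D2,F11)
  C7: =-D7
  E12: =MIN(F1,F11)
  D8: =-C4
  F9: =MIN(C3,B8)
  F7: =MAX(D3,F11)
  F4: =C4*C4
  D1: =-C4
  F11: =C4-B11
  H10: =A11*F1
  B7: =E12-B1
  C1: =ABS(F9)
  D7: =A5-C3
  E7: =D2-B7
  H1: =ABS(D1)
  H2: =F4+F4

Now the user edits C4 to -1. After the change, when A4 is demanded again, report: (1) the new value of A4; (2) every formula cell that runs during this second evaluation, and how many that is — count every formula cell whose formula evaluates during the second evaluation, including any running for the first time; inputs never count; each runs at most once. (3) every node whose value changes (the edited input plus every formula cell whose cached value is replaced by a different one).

A4 now evaluates to 2.
Run set: A4, A5, A9, B8, B11, C3, D1, D3, D7, F4, F7, F11, H1, H2 (14 run).
Changed values: A4, A5, A9, B8, B11, C3, C4, D1, D3, F4, F7, F11, H1, H2.
The important point: at C7 every value read last time is unchanged, so the dirty flag clears without a run.

Initial pass — values computed on the first demand:
  D1 = -(-5) = 5
  F4 = -5 * -5 = 25
  H1 = ABS(5) = 5
  B11 = MIN(5, 5) = 5
  F11 = -5 - 5 = -10
  H2 = 25 + 25 = 50
  A9 = -10 - 50 = -60
  A5 = MAX(50, -60) = 50
  C3 = ABS(50) = 50
  D3 = MAX(25, 50) = 50
  D7 = 50 - 50 = 0
  C7 = -(0) = 0
  F7 = MAX(50, -10) = 50
  B8 = 0 - 50 = -50
  A4 = 0 - -50 = 50

Second demand — change propagation:
  D1: re-runs because C4 -5->-1; new result 1.
  F4: re-runs because C4 -5->-1; C4 -5->-1; new result 1.
  H1: re-runs because D1 5->1; new result 1.
  B11: re-runs because H1 5->1; D1 5->1; new result 1.
  F11: re-runs because C4 -5->-1; B11 5->1; new result -2.
  H2: re-runs because F4 25->1; F4 25->1; new result 2.
  A9: re-runs because F11 -10->-2; H2 50->2; new result -4.
  A5: re-runs because H2 50->2; A9 -60->-4; new result 2.
  C3: re-runs because A5 50->2; new result 2.
  D3: re-runs because F4 25->1; C3 50->2; new result 2.
  D7: re-runs because A5 50->2; C3 50->2; new result 0 (unchanged).
  C7: re-examined; everything it read last time is the same (D7 unchanged) — cache 0 kept, no run.
  F7: re-runs because D3 50->2; F11 -10->-2; new result 2.
  B8: re-runs because F7 50->2; new result -2.
  A4: re-runs because B8 -50->-2; new result 2.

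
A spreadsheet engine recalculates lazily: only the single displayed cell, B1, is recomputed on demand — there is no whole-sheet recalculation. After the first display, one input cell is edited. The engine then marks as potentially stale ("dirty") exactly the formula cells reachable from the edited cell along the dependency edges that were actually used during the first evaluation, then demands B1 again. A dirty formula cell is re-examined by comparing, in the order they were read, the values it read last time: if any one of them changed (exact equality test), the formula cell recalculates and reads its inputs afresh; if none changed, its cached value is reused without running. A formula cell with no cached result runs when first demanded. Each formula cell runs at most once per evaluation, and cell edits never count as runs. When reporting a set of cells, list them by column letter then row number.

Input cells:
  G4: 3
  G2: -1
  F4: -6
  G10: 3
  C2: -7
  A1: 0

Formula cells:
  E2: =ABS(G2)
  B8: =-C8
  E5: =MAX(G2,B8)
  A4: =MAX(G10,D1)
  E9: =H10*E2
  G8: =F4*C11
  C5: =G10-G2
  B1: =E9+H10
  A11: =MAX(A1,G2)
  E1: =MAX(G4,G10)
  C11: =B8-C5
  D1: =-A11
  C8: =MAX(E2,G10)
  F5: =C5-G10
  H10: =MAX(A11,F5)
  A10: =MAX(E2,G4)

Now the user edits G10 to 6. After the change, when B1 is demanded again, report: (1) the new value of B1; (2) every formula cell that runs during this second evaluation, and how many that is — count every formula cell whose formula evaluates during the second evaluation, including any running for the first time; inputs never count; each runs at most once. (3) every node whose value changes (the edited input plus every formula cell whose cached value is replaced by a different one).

New value of B1: 2.
Formula cells that run: C5, F5 — 2 in total.
Values that change: C5, G10.
Key observation: the change is absorbed at F5 — it re-runs but produces the same value, and the output's value is unchanged.

First evaluation (everything demanded from the output):
  A11 = MAX(0, -1) = 0
  C5 = 3 - -1 = 4
  E2 = ABS(-1) = 1
  F5 = 4 - 3 = 1
  H10 = MAX(0, 1) = 1
  E9 = 1 * 1 = 1
  B1 = 1 + 1 = 2

Propagation after the edit:
  C5: runs — G10 3->6; result 7.
  F5: runs — C5 4->7; G10 3->6; result 1 (same value as before).
  H10: checked — values it read are unchanged (A11 unchanged, F5 unchanged); reused cached 1 without running.
  E9: checked — values it read are unchanged (H10 unchanged, E2 unchanged); reused cached 1 without running.
  B1: checked — values it read are unchanged (E9 unchanged, H10 unchanged); reused cached 2 without running.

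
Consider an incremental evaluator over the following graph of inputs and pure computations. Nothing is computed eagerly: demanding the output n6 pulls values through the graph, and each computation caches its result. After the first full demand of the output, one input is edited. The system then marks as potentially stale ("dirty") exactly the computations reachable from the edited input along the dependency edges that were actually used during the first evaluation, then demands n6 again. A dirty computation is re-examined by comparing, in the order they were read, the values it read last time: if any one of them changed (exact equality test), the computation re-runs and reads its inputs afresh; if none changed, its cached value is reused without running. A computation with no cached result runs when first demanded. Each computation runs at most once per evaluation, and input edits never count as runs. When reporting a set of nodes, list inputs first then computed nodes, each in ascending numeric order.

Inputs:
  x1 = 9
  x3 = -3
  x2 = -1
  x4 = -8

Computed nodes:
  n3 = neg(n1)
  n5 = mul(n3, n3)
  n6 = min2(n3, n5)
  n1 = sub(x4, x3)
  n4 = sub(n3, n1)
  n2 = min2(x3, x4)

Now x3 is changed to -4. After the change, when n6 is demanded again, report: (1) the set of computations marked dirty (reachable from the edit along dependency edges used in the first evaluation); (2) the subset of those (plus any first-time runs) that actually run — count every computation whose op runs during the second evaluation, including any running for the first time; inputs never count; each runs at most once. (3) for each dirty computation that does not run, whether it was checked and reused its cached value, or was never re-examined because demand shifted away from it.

Initial pass — values computed on the first demand:
  n1 = sub(-8, -3) = -5
  n3 = neg(-5) = 5
  n5 = mul(5, 5) = 25
  n6 = min2(5, 25) = 5

Second demand — change propagation:
  n1: re-runs because x3 -3->-4; new result -4.
  n3: re-runs because n1 -5->-4; new result 4.
  n5: re-runs because n3 5->4; n3 5->4; new result 16.
  n6: re-runs because n3 5->4; n5 25->16; new result 4.

Dirty set: n1, n3, n5, n6.
Run set: n1, n3, n5, n6 (4 run).
All dirty computations ended up running.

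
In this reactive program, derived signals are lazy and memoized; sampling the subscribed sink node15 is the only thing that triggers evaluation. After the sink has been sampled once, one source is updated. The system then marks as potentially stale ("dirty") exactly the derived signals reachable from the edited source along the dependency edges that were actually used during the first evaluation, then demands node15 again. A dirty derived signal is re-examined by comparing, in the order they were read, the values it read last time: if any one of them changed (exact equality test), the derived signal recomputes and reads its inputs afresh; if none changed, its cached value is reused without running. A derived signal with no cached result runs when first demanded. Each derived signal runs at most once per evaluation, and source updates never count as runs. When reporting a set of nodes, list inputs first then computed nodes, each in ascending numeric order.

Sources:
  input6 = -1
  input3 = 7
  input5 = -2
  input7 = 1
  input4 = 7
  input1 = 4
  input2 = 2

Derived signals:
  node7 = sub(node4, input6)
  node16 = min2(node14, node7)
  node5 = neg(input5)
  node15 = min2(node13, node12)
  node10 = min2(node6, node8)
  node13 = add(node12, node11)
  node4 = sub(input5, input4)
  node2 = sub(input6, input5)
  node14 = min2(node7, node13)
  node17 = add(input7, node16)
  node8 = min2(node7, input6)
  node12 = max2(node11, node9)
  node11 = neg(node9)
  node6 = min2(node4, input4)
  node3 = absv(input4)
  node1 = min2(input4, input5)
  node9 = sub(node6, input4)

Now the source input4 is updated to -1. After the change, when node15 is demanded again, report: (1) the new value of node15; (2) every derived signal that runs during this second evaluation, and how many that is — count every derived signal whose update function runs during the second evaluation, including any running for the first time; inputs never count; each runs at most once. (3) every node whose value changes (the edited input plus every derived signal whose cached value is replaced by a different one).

Demanding node15 again yields 0.
7 derived signals run: node4, node6, node9, node11, node12, node13, node15.
The nodes whose values change: input4, node4, node6, node9, node11, node12, node13, node15.

First demand of the output computes:
  node4 = sub(-2, 7) = -9
  node6 = min2(-9, 7) = -9
  node9 = sub(-9, 7) = -16
  node11 = neg(-16) = 16
  node12 = max2(16, -16) = 16
  node13 = add(16, 16) = 32
  node15 = min2(32, 16) = 16

After the edit, cleaning proceeds:
  node4: a read changed (input4 7->-1) — executes, giving -1.
  node6: a read changed (node4 -9->-1; input4 7->-1) — executes, giving -1.
  node9: a read changed (node6 -9->-1; input4 7->-1) — executes, giving 0.
  node11: a read changed (node9 -16->0) — executes, giving 0.
  node12: a read changed (node11 16->0; node9 -16->0) — executes, giving 0.
  node13: a read changed (node12 16->0; node11 16->0) — executes, giving 0.
  node15: a read changed (node13 32->0; node12 16->0) — executes, giving 0.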